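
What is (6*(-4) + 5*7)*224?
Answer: 2464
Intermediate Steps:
(6*(-4) + 5*7)*224 = (-24 + 35)*224 = 11*224 = 2464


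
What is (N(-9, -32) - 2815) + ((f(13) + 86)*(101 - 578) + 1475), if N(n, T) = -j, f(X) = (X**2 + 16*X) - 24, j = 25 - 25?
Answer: -210743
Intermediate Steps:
j = 0
f(X) = -24 + X**2 + 16*X
N(n, T) = 0 (N(n, T) = -1*0 = 0)
(N(-9, -32) - 2815) + ((f(13) + 86)*(101 - 578) + 1475) = (0 - 2815) + (((-24 + 13**2 + 16*13) + 86)*(101 - 578) + 1475) = -2815 + (((-24 + 169 + 208) + 86)*(-477) + 1475) = -2815 + ((353 + 86)*(-477) + 1475) = -2815 + (439*(-477) + 1475) = -2815 + (-209403 + 1475) = -2815 - 207928 = -210743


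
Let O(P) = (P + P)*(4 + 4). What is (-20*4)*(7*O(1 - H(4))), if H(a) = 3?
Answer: 17920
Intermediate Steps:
O(P) = 16*P (O(P) = (2*P)*8 = 16*P)
(-20*4)*(7*O(1 - H(4))) = (-20*4)*(7*(16*(1 - 1*3))) = -560*16*(1 - 3) = -560*16*(-2) = -560*(-32) = -80*(-224) = 17920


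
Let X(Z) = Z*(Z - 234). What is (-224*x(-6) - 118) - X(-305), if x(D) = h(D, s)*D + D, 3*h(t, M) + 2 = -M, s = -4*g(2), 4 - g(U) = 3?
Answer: -162273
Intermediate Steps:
g(U) = 1 (g(U) = 4 - 1*3 = 4 - 3 = 1)
s = -4 (s = -4*1 = -4)
h(t, M) = -2/3 - M/3 (h(t, M) = -2/3 + (-M)/3 = -2/3 - M/3)
x(D) = 5*D/3 (x(D) = (-2/3 - 1/3*(-4))*D + D = (-2/3 + 4/3)*D + D = 2*D/3 + D = 5*D/3)
X(Z) = Z*(-234 + Z)
(-224*x(-6) - 118) - X(-305) = (-1120*(-6)/3 - 118) - (-305)*(-234 - 305) = (-224*(-10) - 118) - (-305)*(-539) = (2240 - 118) - 1*164395 = 2122 - 164395 = -162273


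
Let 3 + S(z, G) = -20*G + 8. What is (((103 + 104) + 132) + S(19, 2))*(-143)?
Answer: -43472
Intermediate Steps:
S(z, G) = 5 - 20*G (S(z, G) = -3 + (-20*G + 8) = -3 + (8 - 20*G) = 5 - 20*G)
(((103 + 104) + 132) + S(19, 2))*(-143) = (((103 + 104) + 132) + (5 - 20*2))*(-143) = ((207 + 132) + (5 - 40))*(-143) = (339 - 35)*(-143) = 304*(-143) = -43472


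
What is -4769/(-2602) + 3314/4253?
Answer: 28905585/11066306 ≈ 2.6120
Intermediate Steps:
-4769/(-2602) + 3314/4253 = -4769*(-1/2602) + 3314*(1/4253) = 4769/2602 + 3314/4253 = 28905585/11066306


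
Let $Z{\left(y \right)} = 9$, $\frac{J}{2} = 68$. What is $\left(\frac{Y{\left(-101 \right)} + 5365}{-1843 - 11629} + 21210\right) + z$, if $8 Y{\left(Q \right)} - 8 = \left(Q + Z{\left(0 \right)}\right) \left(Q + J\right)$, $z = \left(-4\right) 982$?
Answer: $\frac{465636281}{26944} \approx 17282.0$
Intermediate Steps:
$J = 136$ ($J = 2 \cdot 68 = 136$)
$z = -3928$
$Y{\left(Q \right)} = 1 + \frac{\left(9 + Q\right) \left(136 + Q\right)}{8}$ ($Y{\left(Q \right)} = 1 + \frac{\left(Q + 9\right) \left(Q + 136\right)}{8} = 1 + \frac{\left(9 + Q\right) \left(136 + Q\right)}{8}$)
$\left(\frac{Y{\left(-101 \right)} + 5365}{-1843 - 11629} + 21210\right) + z = \left(\frac{\left(154 + \frac{\left(-101\right)^{2}}{8} + \frac{145}{8} \left(-101\right)\right) + 5365}{-1843 - 11629} + 21210\right) - 3928 = \left(\frac{\left(154 + \frac{1}{8} \cdot 10201 - \frac{14645}{8}\right) + 5365}{-13472} + 21210\right) - 3928 = \left(\left(\left(154 + \frac{10201}{8} - \frac{14645}{8}\right) + 5365\right) \left(- \frac{1}{13472}\right) + 21210\right) - 3928 = \left(\left(- \frac{803}{2} + 5365\right) \left(- \frac{1}{13472}\right) + 21210\right) - 3928 = \left(\frac{9927}{2} \left(- \frac{1}{13472}\right) + 21210\right) - 3928 = \left(- \frac{9927}{26944} + 21210\right) - 3928 = \frac{571472313}{26944} - 3928 = \frac{465636281}{26944}$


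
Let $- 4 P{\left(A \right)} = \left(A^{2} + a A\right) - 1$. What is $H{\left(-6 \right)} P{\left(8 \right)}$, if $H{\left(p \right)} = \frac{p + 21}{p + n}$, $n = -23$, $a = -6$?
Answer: $\frac{225}{116} \approx 1.9397$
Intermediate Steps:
$P{\left(A \right)} = \frac{1}{4} - \frac{A^{2}}{4} + \frac{3 A}{2}$ ($P{\left(A \right)} = - \frac{\left(A^{2} - 6 A\right) - 1}{4} = - \frac{-1 + A^{2} - 6 A}{4} = \frac{1}{4} - \frac{A^{2}}{4} + \frac{3 A}{2}$)
$H{\left(p \right)} = \frac{21 + p}{-23 + p}$ ($H{\left(p \right)} = \frac{p + 21}{p - 23} = \frac{21 + p}{-23 + p}$)
$H{\left(-6 \right)} P{\left(8 \right)} = \frac{21 - 6}{-23 - 6} \left(\frac{1}{4} - \frac{8^{2}}{4} + \frac{3}{2} \cdot 8\right) = \frac{1}{-29} \cdot 15 \left(\frac{1}{4} - 16 + 12\right) = \left(- \frac{1}{29}\right) 15 \left(\frac{1}{4} - 16 + 12\right) = \left(- \frac{15}{29}\right) \left(- \frac{15}{4}\right) = \frac{225}{116}$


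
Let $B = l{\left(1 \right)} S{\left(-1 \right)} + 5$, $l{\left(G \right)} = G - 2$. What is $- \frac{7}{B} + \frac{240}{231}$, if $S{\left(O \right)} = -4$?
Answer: $\frac{181}{693} \approx 0.26118$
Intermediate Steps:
$l{\left(G \right)} = -2 + G$
$B = 9$ ($B = \left(-2 + 1\right) \left(-4\right) + 5 = \left(-1\right) \left(-4\right) + 5 = 4 + 5 = 9$)
$- \frac{7}{B} + \frac{240}{231} = - \frac{7}{9} + \frac{240}{231} = \left(-7\right) \frac{1}{9} + 240 \cdot \frac{1}{231} = - \frac{7}{9} + \frac{80}{77} = \frac{181}{693}$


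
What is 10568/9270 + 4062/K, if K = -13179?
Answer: 16936822/20361555 ≈ 0.83180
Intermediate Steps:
10568/9270 + 4062/K = 10568/9270 + 4062/(-13179) = 10568*(1/9270) + 4062*(-1/13179) = 5284/4635 - 1354/4393 = 16936822/20361555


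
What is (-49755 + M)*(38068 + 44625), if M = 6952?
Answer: -3539508479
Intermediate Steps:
(-49755 + M)*(38068 + 44625) = (-49755 + 6952)*(38068 + 44625) = -42803*82693 = -3539508479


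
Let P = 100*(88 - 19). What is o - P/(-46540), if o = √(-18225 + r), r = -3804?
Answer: 345/2327 + I*√22029 ≈ 0.14826 + 148.42*I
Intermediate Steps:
P = 6900 (P = 100*69 = 6900)
o = I*√22029 (o = √(-18225 - 3804) = √(-22029) = I*√22029 ≈ 148.42*I)
o - P/(-46540) = I*√22029 - 6900/(-46540) = I*√22029 - 6900*(-1)/46540 = I*√22029 - 1*(-345/2327) = I*√22029 + 345/2327 = 345/2327 + I*√22029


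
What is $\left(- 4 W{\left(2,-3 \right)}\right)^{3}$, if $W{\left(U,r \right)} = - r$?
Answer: $-1728$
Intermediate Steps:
$\left(- 4 W{\left(2,-3 \right)}\right)^{3} = \left(- 4 \left(\left(-1\right) \left(-3\right)\right)\right)^{3} = \left(\left(-4\right) 3\right)^{3} = \left(-12\right)^{3} = -1728$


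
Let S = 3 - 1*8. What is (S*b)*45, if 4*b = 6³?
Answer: -12150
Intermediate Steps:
S = -5 (S = 3 - 8 = -5)
b = 54 (b = (¼)*6³ = (¼)*216 = 54)
(S*b)*45 = -5*54*45 = -270*45 = -12150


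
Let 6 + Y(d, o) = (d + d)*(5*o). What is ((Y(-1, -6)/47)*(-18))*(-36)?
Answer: 34992/47 ≈ 744.51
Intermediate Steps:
Y(d, o) = -6 + 10*d*o (Y(d, o) = -6 + (d + d)*(5*o) = -6 + (2*d)*(5*o) = -6 + 10*d*o)
((Y(-1, -6)/47)*(-18))*(-36) = (((-6 + 10*(-1)*(-6))/47)*(-18))*(-36) = (((-6 + 60)*(1/47))*(-18))*(-36) = ((54*(1/47))*(-18))*(-36) = ((54/47)*(-18))*(-36) = -972/47*(-36) = 34992/47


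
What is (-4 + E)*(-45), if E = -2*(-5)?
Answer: -270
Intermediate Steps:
E = 10
(-4 + E)*(-45) = (-4 + 10)*(-45) = 6*(-45) = -270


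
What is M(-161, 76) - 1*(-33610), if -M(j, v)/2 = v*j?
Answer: 58082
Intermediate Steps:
M(j, v) = -2*j*v (M(j, v) = -2*v*j = -2*j*v)
M(-161, 76) - 1*(-33610) = -2*(-161)*76 - 1*(-33610) = 24472 + 33610 = 58082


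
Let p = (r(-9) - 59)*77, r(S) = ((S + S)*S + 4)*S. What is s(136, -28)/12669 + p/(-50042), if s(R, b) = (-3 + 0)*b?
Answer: 506391739/211327366 ≈ 2.3962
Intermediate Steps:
s(R, b) = -3*b
r(S) = S*(4 + 2*S**2) (r(S) = ((2*S)*S + 4)*S = (2*S**2 + 4)*S = (4 + 2*S**2)*S = S*(4 + 2*S**2))
p = -119581 (p = (2*(-9)*(2 + (-9)**2) - 59)*77 = (2*(-9)*(2 + 81) - 59)*77 = (2*(-9)*83 - 59)*77 = (-1494 - 59)*77 = -1553*77 = -119581)
s(136, -28)/12669 + p/(-50042) = -3*(-28)/12669 - 119581/(-50042) = 84*(1/12669) - 119581*(-1/50042) = 28/4223 + 119581/50042 = 506391739/211327366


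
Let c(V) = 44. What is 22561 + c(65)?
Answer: 22605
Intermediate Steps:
22561 + c(65) = 22561 + 44 = 22605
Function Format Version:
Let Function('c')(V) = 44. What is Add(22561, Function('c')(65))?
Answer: 22605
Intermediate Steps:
Add(22561, Function('c')(65)) = Add(22561, 44) = 22605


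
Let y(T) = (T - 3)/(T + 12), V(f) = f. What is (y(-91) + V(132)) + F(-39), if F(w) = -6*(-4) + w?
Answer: 9337/79 ≈ 118.19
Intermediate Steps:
F(w) = 24 + w
y(T) = (-3 + T)/(12 + T)
(y(-91) + V(132)) + F(-39) = ((-3 - 91)/(12 - 91) + 132) + (24 - 39) = (-94/(-79) + 132) - 15 = (-1/79*(-94) + 132) - 15 = (94/79 + 132) - 15 = 10522/79 - 15 = 9337/79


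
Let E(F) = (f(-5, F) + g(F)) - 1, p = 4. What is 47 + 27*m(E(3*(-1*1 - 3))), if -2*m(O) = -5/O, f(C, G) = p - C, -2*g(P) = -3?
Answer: 1028/19 ≈ 54.105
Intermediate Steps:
g(P) = 3/2 (g(P) = -½*(-3) = 3/2)
f(C, G) = 4 - C
E(F) = 19/2 (E(F) = ((4 - 1*(-5)) + 3/2) - 1 = ((4 + 5) + 3/2) - 1 = (9 + 3/2) - 1 = 21/2 - 1 = 19/2)
m(O) = 5/(2*O) (m(O) = -(-5)/(2*O) = 5/(2*O))
47 + 27*m(E(3*(-1*1 - 3))) = 47 + 27*(5/(2*(19/2))) = 47 + 27*((5/2)*(2/19)) = 47 + 27*(5/19) = 47 + 135/19 = 1028/19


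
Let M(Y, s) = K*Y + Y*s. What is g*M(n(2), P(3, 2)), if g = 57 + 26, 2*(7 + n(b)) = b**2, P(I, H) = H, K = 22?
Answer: -9960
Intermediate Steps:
n(b) = -7 + b**2/2
M(Y, s) = 22*Y + Y*s
g = 83
g*M(n(2), P(3, 2)) = 83*((-7 + (1/2)*2**2)*(22 + 2)) = 83*((-7 + (1/2)*4)*24) = 83*((-7 + 2)*24) = 83*(-5*24) = 83*(-120) = -9960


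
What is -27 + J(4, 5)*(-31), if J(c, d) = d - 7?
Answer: 35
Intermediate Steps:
J(c, d) = -7 + d
-27 + J(4, 5)*(-31) = -27 + (-7 + 5)*(-31) = -27 - 2*(-31) = -27 + 62 = 35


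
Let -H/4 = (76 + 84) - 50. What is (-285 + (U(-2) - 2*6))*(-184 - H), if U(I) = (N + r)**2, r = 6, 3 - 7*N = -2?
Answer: -3160064/49 ≈ -64491.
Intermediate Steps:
N = 5/7 (N = 3/7 - 1/7*(-2) = 3/7 + 2/7 = 5/7 ≈ 0.71429)
U(I) = 2209/49 (U(I) = (5/7 + 6)**2 = (47/7)**2 = 2209/49)
H = -440 (H = -4*((76 + 84) - 50) = -4*(160 - 50) = -4*110 = -440)
(-285 + (U(-2) - 2*6))*(-184 - H) = (-285 + (2209/49 - 2*6))*(-184 - 1*(-440)) = (-285 + (2209/49 - 12))*(-184 + 440) = (-285 + 1621/49)*256 = -12344/49*256 = -3160064/49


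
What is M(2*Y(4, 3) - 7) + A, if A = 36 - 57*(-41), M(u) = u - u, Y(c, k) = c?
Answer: 2373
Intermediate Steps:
M(u) = 0
A = 2373 (A = 36 + 2337 = 2373)
M(2*Y(4, 3) - 7) + A = 0 + 2373 = 2373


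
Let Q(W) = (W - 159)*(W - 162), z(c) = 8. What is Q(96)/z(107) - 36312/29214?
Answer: 10098443/19476 ≈ 518.51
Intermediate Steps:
Q(W) = (-162 + W)*(-159 + W) (Q(W) = (-159 + W)*(-162 + W) = (-162 + W)*(-159 + W))
Q(96)/z(107) - 36312/29214 = (25758 + 96² - 321*96)/8 - 36312/29214 = (25758 + 9216 - 30816)*(⅛) - 36312*1/29214 = 4158*(⅛) - 6052/4869 = 2079/4 - 6052/4869 = 10098443/19476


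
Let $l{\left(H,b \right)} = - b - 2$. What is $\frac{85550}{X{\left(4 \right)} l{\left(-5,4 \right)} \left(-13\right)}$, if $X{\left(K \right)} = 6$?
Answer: $\frac{42775}{234} \approx 182.8$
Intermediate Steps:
$l{\left(H,b \right)} = -2 - b$
$\frac{85550}{X{\left(4 \right)} l{\left(-5,4 \right)} \left(-13\right)} = \frac{85550}{6 \left(-2 - 4\right) \left(-13\right)} = \frac{85550}{6 \left(-6\right) \left(-13\right)} = \frac{85550}{\left(-36\right) \left(-13\right)} = \frac{85550}{468} = 85550 \cdot \frac{1}{468} = \frac{42775}{234}$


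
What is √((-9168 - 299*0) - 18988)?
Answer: 2*I*√7039 ≈ 167.8*I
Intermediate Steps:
√((-9168 - 299*0) - 18988) = √((-9168 - 1*0) - 18988) = √((-9168 + 0) - 18988) = √(-9168 - 18988) = √(-28156) = 2*I*√7039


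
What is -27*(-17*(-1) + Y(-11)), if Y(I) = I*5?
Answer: 1026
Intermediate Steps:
Y(I) = 5*I
-27*(-17*(-1) + Y(-11)) = -27*(-17*(-1) + 5*(-11)) = -27*(17 - 55) = -27*(-38) = 1026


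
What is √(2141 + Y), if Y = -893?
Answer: 4*√78 ≈ 35.327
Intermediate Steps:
√(2141 + Y) = √(2141 - 893) = √1248 = 4*√78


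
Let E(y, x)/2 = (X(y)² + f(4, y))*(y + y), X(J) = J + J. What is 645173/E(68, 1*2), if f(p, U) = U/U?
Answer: 645173/5031184 ≈ 0.12823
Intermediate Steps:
X(J) = 2*J
f(p, U) = 1
E(y, x) = 4*y*(1 + 4*y²) (E(y, x) = 2*(((2*y)² + 1)*(y + y)) = 2*((4*y² + 1)*(2*y)) = 2*((1 + 4*y²)*(2*y)) = 2*(2*y*(1 + 4*y²)) = 4*y*(1 + 4*y²))
645173/E(68, 1*2) = 645173/(4*68 + 16*68³) = 645173/(272 + 16*314432) = 645173/(272 + 5030912) = 645173/5031184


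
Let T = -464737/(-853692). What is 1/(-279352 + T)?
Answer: -121956/34068586121 ≈ -3.5797e-6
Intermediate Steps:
T = 66391/121956 (T = -464737*(-1/853692) = 66391/121956 ≈ 0.54438)
1/(-279352 + T) = 1/(-279352 + 66391/121956) = 1/(-34068586121/121956) = -121956/34068586121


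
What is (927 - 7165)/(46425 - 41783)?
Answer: -3119/2321 ≈ -1.3438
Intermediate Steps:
(927 - 7165)/(46425 - 41783) = -6238/4642 = -6238*1/4642 = -3119/2321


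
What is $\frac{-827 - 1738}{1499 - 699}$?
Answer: $- \frac{513}{160} \approx -3.2062$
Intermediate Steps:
$\frac{-827 - 1738}{1499 - 699} = - \frac{2565}{800} = \left(-2565\right) \frac{1}{800} = - \frac{513}{160}$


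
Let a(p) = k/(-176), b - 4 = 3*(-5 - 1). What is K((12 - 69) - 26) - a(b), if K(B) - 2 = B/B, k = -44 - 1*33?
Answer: 41/16 ≈ 2.5625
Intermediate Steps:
k = -77 (k = -44 - 33 = -77)
K(B) = 3 (K(B) = 2 + B/B = 2 + 1 = 3)
b = -14 (b = 4 + 3*(-5 - 1) = 4 + 3*(-6) = 4 - 18 = -14)
a(p) = 7/16 (a(p) = -77/(-176) = -77*(-1/176) = 7/16)
K((12 - 69) - 26) - a(b) = 3 - 1*7/16 = 3 - 7/16 = 41/16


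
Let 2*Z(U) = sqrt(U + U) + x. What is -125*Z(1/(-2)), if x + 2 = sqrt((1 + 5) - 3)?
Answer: 125 - 125*I/2 - 125*sqrt(3)/2 ≈ 16.747 - 62.5*I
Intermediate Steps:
x = -2 + sqrt(3) (x = -2 + sqrt((1 + 5) - 3) = -2 + sqrt(6 - 3) = -2 + sqrt(3) ≈ -0.26795)
Z(U) = -1 + sqrt(3)/2 + sqrt(2)*sqrt(U)/2 (Z(U) = (sqrt(U + U) + (-2 + sqrt(3)))/2 = (sqrt(2*U) + (-2 + sqrt(3)))/2 = (sqrt(2)*sqrt(U) + (-2 + sqrt(3)))/2 = (-2 + sqrt(3) + sqrt(2)*sqrt(U))/2 = -1 + sqrt(3)/2 + sqrt(2)*sqrt(U)/2)
-125*Z(1/(-2)) = -125*(-1 + sqrt(3)/2 + sqrt(2)*sqrt(1/(-2))/2) = -125*(-1 + sqrt(3)/2 + sqrt(2)*sqrt(1*(-1/2))/2) = -125*(-1 + sqrt(3)/2 + sqrt(2)*sqrt(-1/2)/2) = -125*(-1 + sqrt(3)/2 + sqrt(2)*(I*sqrt(2)/2)/2) = -125*(-1 + sqrt(3)/2 + I/2) = -125*(-1 + I/2 + sqrt(3)/2) = 125 - 125*I/2 - 125*sqrt(3)/2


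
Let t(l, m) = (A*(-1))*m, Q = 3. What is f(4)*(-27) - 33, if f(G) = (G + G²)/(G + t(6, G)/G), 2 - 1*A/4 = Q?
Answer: -201/2 ≈ -100.50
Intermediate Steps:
A = -4 (A = 8 - 4*3 = 8 - 12 = -4)
t(l, m) = 4*m (t(l, m) = (-4*(-1))*m = 4*m)
f(G) = (G + G²)/(4 + G) (f(G) = (G + G²)/(G + (4*G)/G) = (G + G²)/(G + 4) = (G + G²)/(4 + G))
f(4)*(-27) - 33 = (4*(1 + 4)/(4 + 4))*(-27) - 33 = (4*5/8)*(-27) - 33 = (4*(⅛)*5)*(-27) - 33 = (5/2)*(-27) - 33 = -135/2 - 33 = -201/2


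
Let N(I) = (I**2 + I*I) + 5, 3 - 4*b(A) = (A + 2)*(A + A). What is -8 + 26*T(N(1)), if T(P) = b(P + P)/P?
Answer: -5897/14 ≈ -421.21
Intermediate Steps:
b(A) = 3/4 - A*(2 + A)/2 (b(A) = 3/4 - (A + 2)*(A + A)/4 = 3/4 - (2 + A)*2*A/4 = 3/4 - A*(2 + A)/2)
N(I) = 5 + 2*I**2 (N(I) = (I**2 + I**2) + 5 = 2*I**2 + 5 = 5 + 2*I**2)
T(P) = (3/4 - 2*P - 2*P**2)/P (T(P) = (3/4 - (P + P) - (P + P)**2/2)/P = (3/4 - 2*P - 4*P**2/2)/P = (3/4 - 2*P - 2*P**2)/P)
-8 + 26*T(N(1)) = -8 + 26*(-2 - 2*(5 + 2*1**2) + 3/(4*(5 + 2*1**2))) = -8 + 26*(-2 - 2*(5 + 2*1) + 3/(4*(5 + 2*1))) = -8 + 26*(-2 - 2*(5 + 2) + 3/(4*(5 + 2))) = -8 + 26*(-2 - 2*7 + (3/4)/7) = -8 + 26*(-2 - 14 + (3/4)*(1/7)) = -8 + 26*(-2 - 14 + 3/28) = -8 + 26*(-445/28) = -8 - 5785/14 = -5897/14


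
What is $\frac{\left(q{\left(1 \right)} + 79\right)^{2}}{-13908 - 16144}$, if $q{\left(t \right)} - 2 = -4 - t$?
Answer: $- \frac{1444}{7513} \approx -0.1922$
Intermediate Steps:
$q{\left(t \right)} = -2 - t$ ($q{\left(t \right)} = 2 - \left(4 + t\right) = -2 - t$)
$\frac{\left(q{\left(1 \right)} + 79\right)^{2}}{-13908 - 16144} = \frac{\left(\left(-2 - 1\right) + 79\right)^{2}}{-13908 - 16144} = \frac{\left(\left(-2 - 1\right) + 79\right)^{2}}{-30052} = \left(-3 + 79\right)^{2} \left(- \frac{1}{30052}\right) = 76^{2} \left(- \frac{1}{30052}\right) = 5776 \left(- \frac{1}{30052}\right) = - \frac{1444}{7513}$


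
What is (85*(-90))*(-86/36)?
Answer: 18275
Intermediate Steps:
(85*(-90))*(-86/36) = -(-657900)/36 = -7650*(-43/18) = 18275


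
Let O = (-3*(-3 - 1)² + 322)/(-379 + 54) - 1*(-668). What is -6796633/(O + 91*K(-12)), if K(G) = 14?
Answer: -2208905725/630876 ≈ -3501.3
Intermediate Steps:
O = 216826/325 (O = (-3*(-4)² + 322)/(-325) + 668 = (-3*16 + 322)*(-1/325) + 668 = (-48 + 322)*(-1/325) + 668 = 274*(-1/325) + 668 = -274/325 + 668 = 216826/325 ≈ 667.16)
-6796633/(O + 91*K(-12)) = -6796633/(216826/325 + 91*14) = -6796633/(216826/325 + 1274) = -6796633/630876/325 = -6796633*325/630876 = -2208905725/630876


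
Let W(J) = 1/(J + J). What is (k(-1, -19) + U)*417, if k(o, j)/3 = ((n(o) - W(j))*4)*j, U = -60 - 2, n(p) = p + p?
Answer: 161796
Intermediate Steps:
n(p) = 2*p
U = -62
W(J) = 1/(2*J)
k(o, j) = 3*j*(-2/j + 8*o) (k(o, j) = 3*(((2*o - 1/(2*j))*4)*j) = 3*((-2/j + 8*o)*j) = 3*(j*(-2/j + 8*o)) = 3*j*(-2/j + 8*o))
(k(-1, -19) + U)*417 = ((-6 + 24*(-19)*(-1)) - 62)*417 = ((-6 + 456) - 62)*417 = (450 - 62)*417 = 388*417 = 161796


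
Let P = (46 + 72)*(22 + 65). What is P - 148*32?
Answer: 5530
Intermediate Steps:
P = 10266 (P = 118*87 = 10266)
P - 148*32 = 10266 - 148*32 = 10266 - 4736 = 5530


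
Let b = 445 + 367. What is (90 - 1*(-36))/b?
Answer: 9/58 ≈ 0.15517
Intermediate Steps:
b = 812
(90 - 1*(-36))/b = (90 - 1*(-36))/812 = (90 + 36)*(1/812) = 126*(1/812) = 9/58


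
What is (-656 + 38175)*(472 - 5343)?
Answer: -182755049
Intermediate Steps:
(-656 + 38175)*(472 - 5343) = 37519*(-4871) = -182755049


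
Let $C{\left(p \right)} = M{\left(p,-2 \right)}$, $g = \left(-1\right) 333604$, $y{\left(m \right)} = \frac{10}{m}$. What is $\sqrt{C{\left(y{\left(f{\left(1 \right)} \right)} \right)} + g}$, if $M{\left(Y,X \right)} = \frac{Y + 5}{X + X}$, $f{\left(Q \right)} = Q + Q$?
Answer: $\frac{i \sqrt{1334426}}{2} \approx 577.59 i$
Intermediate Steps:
$f{\left(Q \right)} = 2 Q$
$g = -333604$
$M{\left(Y,X \right)} = \frac{5 + Y}{2 X}$
$C{\left(p \right)} = - \frac{5}{4} - \frac{p}{4}$ ($C{\left(p \right)} = \frac{5 + p}{2 \left(-2\right)} = \frac{1}{2} \left(- \frac{1}{2}\right) \left(5 + p\right) = - \frac{5}{4} - \frac{p}{4}$)
$\sqrt{C{\left(y{\left(f{\left(1 \right)} \right)} \right)} + g} = \sqrt{\left(- \frac{5}{4} - \frac{10 \frac{1}{2 \cdot 1}}{4}\right) - 333604} = \sqrt{\left(- \frac{5}{4} - \frac{10 \cdot \frac{1}{2}}{4}\right) - 333604} = \sqrt{\left(- \frac{5}{4} - \frac{5}{4}\right) - 333604} = \sqrt{- \frac{5}{2} - 333604} = \sqrt{- \frac{667213}{2}} = \frac{i \sqrt{1334426}}{2}$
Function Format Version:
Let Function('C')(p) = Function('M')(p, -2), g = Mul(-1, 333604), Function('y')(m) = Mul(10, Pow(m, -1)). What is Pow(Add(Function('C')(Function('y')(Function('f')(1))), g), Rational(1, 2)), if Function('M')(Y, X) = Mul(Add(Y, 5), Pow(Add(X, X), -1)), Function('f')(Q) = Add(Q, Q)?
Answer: Mul(Rational(1, 2), I, Pow(1334426, Rational(1, 2))) ≈ Mul(577.59, I)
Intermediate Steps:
Function('f')(Q) = Mul(2, Q)
g = -333604
Function('M')(Y, X) = Mul(Rational(1, 2), Pow(X, -1), Add(5, Y)) (Function('M')(Y, X) = Mul(Add(5, Y), Pow(Mul(2, X), -1)) = Mul(Add(5, Y), Mul(Rational(1, 2), Pow(X, -1))) = Mul(Rational(1, 2), Pow(X, -1), Add(5, Y)))
Function('C')(p) = Add(Rational(-5, 4), Mul(Rational(-1, 4), p)) (Function('C')(p) = Mul(Rational(1, 2), Pow(-2, -1), Add(5, p)) = Mul(Rational(1, 2), Rational(-1, 2), Add(5, p)) = Add(Rational(-5, 4), Mul(Rational(-1, 4), p)))
Pow(Add(Function('C')(Function('y')(Function('f')(1))), g), Rational(1, 2)) = Pow(Add(Add(Rational(-5, 4), Mul(Rational(-1, 4), Mul(10, Pow(Mul(2, 1), -1)))), -333604), Rational(1, 2)) = Pow(Add(Add(Rational(-5, 4), Mul(Rational(-1, 4), Mul(10, Pow(2, -1)))), -333604), Rational(1, 2)) = Pow(Add(Add(Rational(-5, 4), Mul(Rational(-1, 4), Mul(10, Rational(1, 2)))), -333604), Rational(1, 2)) = Pow(Add(Add(Rational(-5, 4), Mul(Rational(-1, 4), 5)), -333604), Rational(1, 2)) = Pow(Add(Add(Rational(-5, 4), Rational(-5, 4)), -333604), Rational(1, 2)) = Pow(Add(Rational(-5, 2), -333604), Rational(1, 2)) = Pow(Rational(-667213, 2), Rational(1, 2)) = Mul(Rational(1, 2), I, Pow(1334426, Rational(1, 2)))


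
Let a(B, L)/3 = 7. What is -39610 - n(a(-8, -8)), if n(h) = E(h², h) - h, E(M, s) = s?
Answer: -39610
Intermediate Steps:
a(B, L) = 21 (a(B, L) = 3*7 = 21)
n(h) = 0 (n(h) = h - h = 0)
-39610 - n(a(-8, -8)) = -39610 - 1*0 = -39610 + 0 = -39610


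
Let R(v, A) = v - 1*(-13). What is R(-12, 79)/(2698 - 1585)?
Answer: 1/1113 ≈ 0.00089847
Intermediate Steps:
R(v, A) = 13 + v (R(v, A) = v + 13 = 13 + v)
R(-12, 79)/(2698 - 1585) = (13 - 12)/(2698 - 1585) = 1/1113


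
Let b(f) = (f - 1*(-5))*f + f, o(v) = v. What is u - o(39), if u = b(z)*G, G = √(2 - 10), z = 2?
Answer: -39 + 32*I*√2 ≈ -39.0 + 45.255*I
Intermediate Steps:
b(f) = f + f*(5 + f) (b(f) = (f + 5)*f + f = (5 + f)*f + f = f*(5 + f) + f = f + f*(5 + f))
G = 2*I*√2 (G = √(-8) = 2*I*√2 ≈ 2.8284*I)
u = 32*I*√2 (u = (2*(6 + 2))*(2*I*√2) = (2*8)*(2*I*√2) = 16*(2*I*√2) = 32*I*√2 ≈ 45.255*I)
u - o(39) = 32*I*√2 - 1*39 = 32*I*√2 - 39 = -39 + 32*I*√2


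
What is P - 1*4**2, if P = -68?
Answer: -84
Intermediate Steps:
P - 1*4**2 = -68 - 1*4**2 = -68 - 1*16 = -68 - 16 = -84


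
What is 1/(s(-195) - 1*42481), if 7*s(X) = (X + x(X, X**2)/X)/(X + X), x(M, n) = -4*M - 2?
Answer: -532350/22614721547 ≈ -2.3540e-5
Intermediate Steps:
x(M, n) = -2 - 4*M
s(X) = (X + (-2 - 4*X)/X)/(14*X) (s(X) = ((X + (-2 - 4*X)/X)/(X + X))/7 = ((X + (-2 - 4*X)/X)/((2*X)))/7 = ((X + (-2 - 4*X)/X)*(1/(2*X)))/7 = ((X + (-2 - 4*X)/X)/(2*X))/7 = (X + (-2 - 4*X)/X)/(14*X))
1/(s(-195) - 1*42481) = 1/((1/14)*(-2 + (-195)**2 - 4*(-195))/(-195)**2 - 1*42481) = 1/((1/14)*(1/38025)*(-2 + 38025 + 780) - 42481) = 1/((1/14)*(1/38025)*38803 - 42481) = 1/(38803/532350 - 42481) = 1/(-22614721547/532350) = -532350/22614721547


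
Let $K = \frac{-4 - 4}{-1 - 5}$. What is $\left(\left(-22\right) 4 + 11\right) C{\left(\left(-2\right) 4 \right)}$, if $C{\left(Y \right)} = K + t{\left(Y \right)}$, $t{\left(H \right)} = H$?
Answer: $\frac{1540}{3} \approx 513.33$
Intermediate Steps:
$K = \frac{4}{3}$ ($K = - \frac{8}{-6} = \left(-8\right) \left(- \frac{1}{6}\right) = \frac{4}{3} \approx 1.3333$)
$C{\left(Y \right)} = \frac{4}{3} + Y$
$\left(\left(-22\right) 4 + 11\right) C{\left(\left(-2\right) 4 \right)} = \left(\left(-22\right) 4 + 11\right) \left(\frac{4}{3} - 8\right) = \left(-88 + 11\right) \left(\frac{4}{3} - 8\right) = \left(-77\right) \left(- \frac{20}{3}\right) = \frac{1540}{3}$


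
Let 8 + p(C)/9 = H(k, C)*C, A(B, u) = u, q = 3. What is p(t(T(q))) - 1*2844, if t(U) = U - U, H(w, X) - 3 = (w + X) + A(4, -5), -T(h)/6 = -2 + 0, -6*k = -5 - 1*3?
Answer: -2916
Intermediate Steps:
k = 4/3 (k = -(-5 - 1*3)/6 = -(-5 - 3)/6 = -⅙*(-8) = 4/3 ≈ 1.3333)
T(h) = 12 (T(h) = -6*(-2 + 0) = -6*(-2) = 12)
H(w, X) = -2 + X + w (H(w, X) = 3 + ((w + X) - 5) = 3 + ((X + w) - 5) = 3 + (-5 + X + w) = -2 + X + w)
t(U) = 0
p(C) = -72 + 9*C*(-⅔ + C) (p(C) = -72 + 9*((-2 + C + 4/3)*C) = -72 + 9*((-⅔ + C)*C) = -72 + 9*(C*(-⅔ + C)) = -72 + 9*C*(-⅔ + C))
p(t(T(q))) - 1*2844 = (-72 + 3*0*(-2 + 3*0)) - 1*2844 = (-72 + 3*0*(-2 + 0)) - 2844 = (-72 + 3*0*(-2)) - 2844 = (-72 + 0) - 2844 = -72 - 2844 = -2916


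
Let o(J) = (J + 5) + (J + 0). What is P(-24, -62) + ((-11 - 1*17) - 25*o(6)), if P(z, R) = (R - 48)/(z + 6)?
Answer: -4022/9 ≈ -446.89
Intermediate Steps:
o(J) = 5 + 2*J (o(J) = (5 + J) + J = 5 + 2*J)
P(z, R) = (-48 + R)/(6 + z)
P(-24, -62) + ((-11 - 1*17) - 25*o(6)) = (-48 - 62)/(6 - 24) + ((-11 - 1*17) - 25*(5 + 2*6)) = -110/(-18) + ((-11 - 17) - 25*(5 + 12)) = -1/18*(-110) + (-28 - 25*17) = 55/9 + (-28 - 425) = 55/9 - 453 = -4022/9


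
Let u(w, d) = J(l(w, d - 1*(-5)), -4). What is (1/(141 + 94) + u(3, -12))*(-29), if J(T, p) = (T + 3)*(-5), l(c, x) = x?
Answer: -136329/235 ≈ -580.12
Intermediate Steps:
J(T, p) = -15 - 5*T (J(T, p) = (3 + T)*(-5) = -15 - 5*T)
u(w, d) = -40 - 5*d (u(w, d) = -15 - 5*(d - 1*(-5)) = -15 - 5*(d + 5) = -15 - 5*(5 + d) = -15 + (-25 - 5*d) = -40 - 5*d)
(1/(141 + 94) + u(3, -12))*(-29) = (1/(141 + 94) + (-40 - 5*(-12)))*(-29) = (1/235 + (-40 + 60))*(-29) = (1/235 + 20)*(-29) = (4701/235)*(-29) = -136329/235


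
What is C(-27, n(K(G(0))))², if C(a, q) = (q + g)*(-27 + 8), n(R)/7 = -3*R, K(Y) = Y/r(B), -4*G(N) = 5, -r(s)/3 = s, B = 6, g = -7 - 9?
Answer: 63377521/576 ≈ 1.1003e+5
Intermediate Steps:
g = -16
r(s) = -3*s
G(N) = -5/4 (G(N) = -¼*5 = -5/4)
K(Y) = -Y/18 (K(Y) = Y/((-3*6)) = Y/(-18) = Y*(-1/18) = -Y/18)
n(R) = -21*R (n(R) = 7*(-3*R) = -21*R)
C(a, q) = 304 - 19*q (C(a, q) = (q - 16)*(-27 + 8) = (-16 + q)*(-19) = 304 - 19*q)
C(-27, n(K(G(0))))² = (304 - (-399)*(-1/18*(-5/4)))² = (304 - (-399)*5/72)² = (304 - 19*(-35/24))² = (304 + 665/24)² = (7961/24)² = 63377521/576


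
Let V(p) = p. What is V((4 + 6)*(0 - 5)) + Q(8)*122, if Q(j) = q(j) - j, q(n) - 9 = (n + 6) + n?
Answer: 2756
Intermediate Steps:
q(n) = 15 + 2*n (q(n) = 9 + ((n + 6) + n) = 9 + ((6 + n) + n) = 9 + (6 + 2*n) = 15 + 2*n)
Q(j) = 15 + j (Q(j) = (15 + 2*j) - j = 15 + j)
V((4 + 6)*(0 - 5)) + Q(8)*122 = (4 + 6)*(0 - 5) + (15 + 8)*122 = 10*(-5) + 23*122 = -50 + 2806 = 2756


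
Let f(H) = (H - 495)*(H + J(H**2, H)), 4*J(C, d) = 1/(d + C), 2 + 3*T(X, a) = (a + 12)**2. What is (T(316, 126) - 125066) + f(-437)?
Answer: 164942789573/571596 ≈ 2.8857e+5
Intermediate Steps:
T(X, a) = -2/3 + (12 + a)**2/3 (T(X, a) = -2/3 + (a + 12)**2/3 = -2/3 + (12 + a)**2/3)
J(C, d) = 1/(4*(C + d)) (J(C, d) = 1/(4*(d + C)) = 1/(4*(C + d)))
f(H) = (-495 + H)*(H + 1/(4*(H + H**2))) (f(H) = (H - 495)*(H + 1/(4*(H**2 + H))) = (-495 + H)*(H + 1/(4*(H + H**2))))
(T(316, 126) - 125066) + f(-437) = ((-2/3 + (12 + 126)**2/3) - 125066) + (1/4)*(-495 - 437 + 4*(-437)**2*(1 - 437)*(-495 - 437))/(-437*(1 - 437)) = ((-2/3 + (1/3)*138**2) - 125066) + (1/4)*(-1/437)*(-495 - 437 + 4*190969*(-436)*(-932))/(-436) = ((-2/3 + (1/3)*19044) - 125066) + (1/4)*(-1/437)*(-1/436)*(-495 - 437 + 310402540352) = ((-2/3 + 6348) - 125066) + (1/4)*(-1/437)*(-1/436)*310402539420 = (19042/3 - 125066) + 77600634855/190532 = -356156/3 + 77600634855/190532 = 164942789573/571596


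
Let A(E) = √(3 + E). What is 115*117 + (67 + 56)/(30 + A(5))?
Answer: 6002775/446 - 123*√2/446 ≈ 13459.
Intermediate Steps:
115*117 + (67 + 56)/(30 + A(5)) = 115*117 + (67 + 56)/(30 + √(3 + 5)) = 13455 + 123/(30 + √8) = 13455 + 123/(30 + 2*√2)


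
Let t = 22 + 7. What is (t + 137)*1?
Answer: 166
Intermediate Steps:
t = 29
(t + 137)*1 = (29 + 137)*1 = 166*1 = 166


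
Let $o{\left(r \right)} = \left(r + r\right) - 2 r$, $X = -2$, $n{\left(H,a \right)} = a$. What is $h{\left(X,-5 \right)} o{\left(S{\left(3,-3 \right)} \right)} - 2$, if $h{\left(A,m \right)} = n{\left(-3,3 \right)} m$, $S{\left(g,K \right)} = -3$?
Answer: $-2$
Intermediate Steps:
$o{\left(r \right)} = 0$ ($o{\left(r \right)} = 2 r - 2 r = 0$)
$h{\left(A,m \right)} = 3 m$
$h{\left(X,-5 \right)} o{\left(S{\left(3,-3 \right)} \right)} - 2 = 3 \left(-5\right) 0 - 2 = \left(-15\right) 0 - 2 = 0 - 2 = -2$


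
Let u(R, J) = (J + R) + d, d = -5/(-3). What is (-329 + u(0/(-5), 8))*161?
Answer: -154238/3 ≈ -51413.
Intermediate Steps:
d = 5/3 (d = -5*(-⅓) = 5/3 ≈ 1.6667)
u(R, J) = 5/3 + J + R (u(R, J) = (J + R) + 5/3 = 5/3 + J + R)
(-329 + u(0/(-5), 8))*161 = (-329 + (5/3 + 8 + 0/(-5)))*161 = (-329 + (5/3 + 8 + 0*(-⅕)))*161 = (-329 + (5/3 + 8 + 0))*161 = (-329 + 29/3)*161 = -958/3*161 = -154238/3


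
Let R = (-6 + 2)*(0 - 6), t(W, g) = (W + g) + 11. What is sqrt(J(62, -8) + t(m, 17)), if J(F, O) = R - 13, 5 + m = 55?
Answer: sqrt(89) ≈ 9.4340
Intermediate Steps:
m = 50 (m = -5 + 55 = 50)
t(W, g) = 11 + W + g
R = 24 (R = -4*(-6) = 24)
J(F, O) = 11 (J(F, O) = 24 - 13 = 11)
sqrt(J(62, -8) + t(m, 17)) = sqrt(11 + (11 + 50 + 17)) = sqrt(11 + 78) = sqrt(89)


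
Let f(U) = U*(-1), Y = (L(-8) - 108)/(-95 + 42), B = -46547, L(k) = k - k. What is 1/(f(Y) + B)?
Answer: -53/2467099 ≈ -2.1483e-5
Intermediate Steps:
L(k) = 0
Y = 108/53 (Y = (0 - 108)/(-95 + 42) = -108/(-53) = -108*(-1/53) = 108/53 ≈ 2.0377)
f(U) = -U
1/(f(Y) + B) = 1/(-1*108/53 - 46547) = 1/(-108/53 - 46547) = 1/(-2467099/53) = -53/2467099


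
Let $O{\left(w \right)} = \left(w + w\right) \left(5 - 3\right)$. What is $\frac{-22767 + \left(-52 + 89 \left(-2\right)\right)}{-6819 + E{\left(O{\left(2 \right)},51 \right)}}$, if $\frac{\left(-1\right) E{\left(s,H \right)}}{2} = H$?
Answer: $\frac{22997}{6921} \approx 3.3228$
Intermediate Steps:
$O{\left(w \right)} = 4 w$ ($O{\left(w \right)} = 2 w 2 = 4 w$)
$E{\left(s,H \right)} = - 2 H$
$\frac{-22767 + \left(-52 + 89 \left(-2\right)\right)}{-6819 + E{\left(O{\left(2 \right)},51 \right)}} = \frac{-22767 + \left(-52 + 89 \left(-2\right)\right)}{-6819 - 102} = \frac{-22767 - 230}{-6819 - 102} = \frac{-22767 - 230}{-6921} = \left(-22997\right) \left(- \frac{1}{6921}\right) = \frac{22997}{6921}$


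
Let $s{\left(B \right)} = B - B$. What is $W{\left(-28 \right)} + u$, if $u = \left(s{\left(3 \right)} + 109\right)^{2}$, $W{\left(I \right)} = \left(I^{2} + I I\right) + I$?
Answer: $13421$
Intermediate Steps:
$s{\left(B \right)} = 0$
$W{\left(I \right)} = I + 2 I^{2}$ ($W{\left(I \right)} = \left(I^{2} + I^{2}\right) + I = 2 I^{2} + I = I + 2 I^{2}$)
$u = 11881$ ($u = \left(0 + 109\right)^{2} = 109^{2} = 11881$)
$W{\left(-28 \right)} + u = - 28 \left(1 + 2 \left(-28\right)\right) + 11881 = - 28 \left(1 - 56\right) + 11881 = \left(-28\right) \left(-55\right) + 11881 = 1540 + 11881 = 13421$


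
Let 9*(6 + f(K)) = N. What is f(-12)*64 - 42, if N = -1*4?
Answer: -4090/9 ≈ -454.44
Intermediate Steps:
N = -4
f(K) = -58/9 (f(K) = -6 + (⅑)*(-4) = -6 - 4/9 = -58/9)
f(-12)*64 - 42 = -58/9*64 - 42 = -3712/9 - 42 = -4090/9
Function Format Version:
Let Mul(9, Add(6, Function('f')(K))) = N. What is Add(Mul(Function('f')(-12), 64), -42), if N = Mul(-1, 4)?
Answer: Rational(-4090, 9) ≈ -454.44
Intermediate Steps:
N = -4
Function('f')(K) = Rational(-58, 9) (Function('f')(K) = Add(-6, Mul(Rational(1, 9), -4)) = Add(-6, Rational(-4, 9)) = Rational(-58, 9))
Add(Mul(Function('f')(-12), 64), -42) = Add(Mul(Rational(-58, 9), 64), -42) = Add(Rational(-3712, 9), -42) = Rational(-4090, 9)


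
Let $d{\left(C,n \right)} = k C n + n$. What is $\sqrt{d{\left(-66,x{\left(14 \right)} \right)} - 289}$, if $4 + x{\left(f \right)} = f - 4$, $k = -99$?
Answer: $\sqrt{38921} \approx 197.28$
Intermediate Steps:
$x{\left(f \right)} = -8 + f$ ($x{\left(f \right)} = -4 + \left(f - 4\right) = -4 + \left(-4 + f\right) = -8 + f$)
$d{\left(C,n \right)} = n - 99 C n$ ($d{\left(C,n \right)} = - 99 C n + n = n - 99 C n$)
$\sqrt{d{\left(-66,x{\left(14 \right)} \right)} - 289} = \sqrt{\left(-8 + 14\right) \left(1 - -6534\right) - 289} = \sqrt{6 \left(1 + 6534\right) - 289} = \sqrt{6 \cdot 6535 - 289} = \sqrt{39210 - 289} = \sqrt{38921}$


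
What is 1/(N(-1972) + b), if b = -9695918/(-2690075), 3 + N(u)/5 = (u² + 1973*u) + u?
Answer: -2690075/53078934207 ≈ -5.0681e-5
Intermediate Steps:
N(u) = -15 + 5*u² + 9870*u (N(u) = -15 + 5*((u² + 1973*u) + u) = -15 + 5*(u² + 1974*u) = -15 + (5*u² + 9870*u) = -15 + 5*u² + 9870*u)
b = 9695918/2690075 (b = -9695918*(-1/2690075) = 9695918/2690075 ≈ 3.6043)
1/(N(-1972) + b) = 1/((-15 + 5*(-1972)² + 9870*(-1972)) + 9695918/2690075) = 1/((-15 + 5*3888784 - 19463640) + 9695918/2690075) = 1/((-15 + 19443920 - 19463640) + 9695918/2690075) = 1/(-19735 + 9695918/2690075) = 1/(-53078934207/2690075) = -2690075/53078934207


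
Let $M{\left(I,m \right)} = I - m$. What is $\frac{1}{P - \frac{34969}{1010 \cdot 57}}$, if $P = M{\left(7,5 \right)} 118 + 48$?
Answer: $\frac{57570}{16314911} \approx 0.0035287$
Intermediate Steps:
$P = 284$ ($P = \left(7 - 5\right) 118 + 48 = 2 \cdot 118 + 48 = 236 + 48 = 284$)
$\frac{1}{P - \frac{34969}{1010 \cdot 57}} = \frac{1}{284 - \frac{34969}{1010 \cdot 57}} = \frac{1}{284 - \frac{34969}{57570}} = \frac{1}{\frac{16314911}{57570}} = \frac{57570}{16314911}$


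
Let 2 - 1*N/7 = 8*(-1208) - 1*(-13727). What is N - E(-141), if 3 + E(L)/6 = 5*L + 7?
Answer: -24221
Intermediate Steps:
E(L) = 24 + 30*L (E(L) = -18 + 6*(5*L + 7) = -18 + 6*(7 + 5*L) = -18 + (42 + 30*L) = 24 + 30*L)
N = -28427 (N = 14 - 7*(8*(-1208) - 1*(-13727)) = 14 - 7*(-9664 + 13727) = 14 - 7*4063 = 14 - 28441 = -28427)
N - E(-141) = -28427 - (24 + 30*(-141)) = -28427 - (24 - 4230) = -28427 - 1*(-4206) = -28427 + 4206 = -24221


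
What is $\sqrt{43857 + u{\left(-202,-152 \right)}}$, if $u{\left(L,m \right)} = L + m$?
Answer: $\sqrt{43503} \approx 208.57$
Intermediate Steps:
$\sqrt{43857 + u{\left(-202,-152 \right)}} = \sqrt{43857 - 354} = \sqrt{43503}$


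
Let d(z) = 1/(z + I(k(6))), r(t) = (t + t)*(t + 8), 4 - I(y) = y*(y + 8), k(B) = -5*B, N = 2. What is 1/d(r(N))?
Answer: -616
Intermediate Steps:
I(y) = 4 - y*(8 + y) (I(y) = 4 - y*(y + 8) = 4 - y*(8 + y))
r(t) = 2*t*(8 + t) (r(t) = (2*t)*(8 + t) = 2*t*(8 + t))
d(z) = 1/(-656 + z) (d(z) = 1/(z + (4 - (-5*6)**2 - (-40)*6)) = 1/(z + (4 - 1*(-30)**2 - 8*(-30))) = 1/(z + (4 - 1*900 + 240)) = 1/(z + (4 - 900 + 240)) = 1/(z - 656) = 1/(-656 + z))
1/d(r(N)) = 1/(1/(-656 + 2*2*(8 + 2))) = 1/(1/(-656 + 2*2*10)) = 1/(1/(-656 + 40)) = 1/(1/(-616)) = 1/(-1/616) = -616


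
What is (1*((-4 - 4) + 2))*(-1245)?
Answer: 7470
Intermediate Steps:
(1*((-4 - 4) + 2))*(-1245) = (1*(-8 + 2))*(-1245) = (1*(-6))*(-1245) = -6*(-1245) = 7470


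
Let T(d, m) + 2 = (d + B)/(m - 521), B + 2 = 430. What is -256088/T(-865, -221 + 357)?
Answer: 98593880/333 ≈ 2.9608e+5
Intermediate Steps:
B = 428 (B = -2 + 430 = 428)
T(d, m) = -2 + (428 + d)/(-521 + m) (T(d, m) = -2 + (d + 428)/(m - 521) = -2 + (428 + d)/(-521 + m))
-256088/T(-865, -221 + 357) = -256088*(-521 + (-221 + 357))/(1470 - 865 - 2*(-221 + 357)) = -256088*(-521 + 136)/(1470 - 865 - 2*136) = -256088*(-385/(1470 - 865 - 272)) = -256088/((-1/385*333)) = -256088/(-333/385) = -256088*(-385/333) = 98593880/333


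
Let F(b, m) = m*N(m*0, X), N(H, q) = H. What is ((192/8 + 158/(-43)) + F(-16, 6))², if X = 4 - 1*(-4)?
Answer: 763876/1849 ≈ 413.13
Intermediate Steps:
X = 8 (X = 4 + 4 = 8)
F(b, m) = 0 (F(b, m) = m*(m*0) = m*0 = 0)
((192/8 + 158/(-43)) + F(-16, 6))² = ((192/8 + 158/(-43)) + 0)² = ((192*(⅛) + 158*(-1/43)) + 0)² = ((24 - 158/43) + 0)² = (874/43 + 0)² = (874/43)² = 763876/1849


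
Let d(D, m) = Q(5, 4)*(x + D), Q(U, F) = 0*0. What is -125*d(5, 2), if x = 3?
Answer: 0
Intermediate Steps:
Q(U, F) = 0
d(D, m) = 0 (d(D, m) = 0*(3 + D) = 0)
-125*d(5, 2) = -125*0 = 0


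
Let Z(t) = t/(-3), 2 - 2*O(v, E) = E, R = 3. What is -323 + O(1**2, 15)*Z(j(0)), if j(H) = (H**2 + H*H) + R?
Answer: -633/2 ≈ -316.50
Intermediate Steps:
j(H) = 3 + 2*H**2 (j(H) = (H**2 + H*H) + 3 = (H**2 + H**2) + 3 = 2*H**2 + 3 = 3 + 2*H**2)
O(v, E) = 1 - E/2
Z(t) = -t/3 (Z(t) = t*(-1/3) = -t/3)
-323 + O(1**2, 15)*Z(j(0)) = -323 + (1 - 1/2*15)*(-(3 + 2*0**2)/3) = -323 + (1 - 15/2)*(-(3 + 2*0)/3) = -323 - (-13)*(3 + 0)/6 = -323 - (-13)*3/6 = -323 - 13/2*(-1) = -323 + 13/2 = -633/2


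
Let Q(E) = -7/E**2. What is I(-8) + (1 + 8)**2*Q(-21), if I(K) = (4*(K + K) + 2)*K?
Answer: 3463/7 ≈ 494.71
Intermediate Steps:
Q(E) = -7/E**2
I(K) = K*(2 + 8*K) (I(K) = (4*(2*K) + 2)*K = (8*K + 2)*K = (2 + 8*K)*K = K*(2 + 8*K))
I(-8) + (1 + 8)**2*Q(-21) = 2*(-8)*(1 + 4*(-8)) + (1 + 8)**2*(-7/(-21)**2) = 2*(-8)*(1 - 32) + 9**2*(-7*1/441) = 2*(-8)*(-31) + 81*(-1/63) = 496 - 9/7 = 3463/7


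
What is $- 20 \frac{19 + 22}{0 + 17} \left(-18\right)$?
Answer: $\frac{14760}{17} \approx 868.24$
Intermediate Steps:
$- 20 \frac{19 + 22}{0 + 17} \left(-18\right) = - 20 \cdot \frac{41}{17} \left(-18\right) = - 20 \cdot 41 \cdot \frac{1}{17} \left(-18\right) = \left(-20\right) \frac{41}{17} \left(-18\right) = \left(- \frac{820}{17}\right) \left(-18\right) = \frac{14760}{17}$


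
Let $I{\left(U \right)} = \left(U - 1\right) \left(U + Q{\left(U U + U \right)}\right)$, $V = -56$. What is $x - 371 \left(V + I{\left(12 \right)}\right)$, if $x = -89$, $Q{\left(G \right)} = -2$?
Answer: $-20123$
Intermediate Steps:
$I{\left(U \right)} = \left(-1 + U\right) \left(-2 + U\right)$ ($I{\left(U \right)} = \left(U - 1\right) \left(U - 2\right) = \left(-1 + U\right) \left(-2 + U\right)$)
$x - 371 \left(V + I{\left(12 \right)}\right) = -89 - 371 \left(-56 + \left(2 + 12^{2} - 36\right)\right) = -89 - 371 \left(-56 + \left(2 + 144 - 36\right)\right) = -89 - 371 \left(-56 + 110\right) = -89 - 20034 = -20123$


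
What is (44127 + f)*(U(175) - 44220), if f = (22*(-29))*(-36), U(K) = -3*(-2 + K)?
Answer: -3001763205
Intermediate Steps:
U(K) = 6 - 3*K
f = 22968 (f = -638*(-36) = 22968)
(44127 + f)*(U(175) - 44220) = (44127 + 22968)*((6 - 3*175) - 44220) = 67095*((6 - 525) - 44220) = 67095*(-519 - 44220) = 67095*(-44739) = -3001763205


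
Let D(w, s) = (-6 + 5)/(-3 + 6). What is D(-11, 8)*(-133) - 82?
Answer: -113/3 ≈ -37.667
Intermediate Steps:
D(w, s) = -1/3
D(-11, 8)*(-133) - 82 = -1/3*(-133) - 82 = 133/3 - 82 = -113/3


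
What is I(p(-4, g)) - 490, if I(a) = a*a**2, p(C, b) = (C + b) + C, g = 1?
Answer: -833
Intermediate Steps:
p(C, b) = b + 2*C
I(a) = a**3
I(p(-4, g)) - 490 = (1 + 2*(-4))**3 - 490 = (1 - 8)**3 - 490 = (-7)**3 - 490 = -343 - 490 = -833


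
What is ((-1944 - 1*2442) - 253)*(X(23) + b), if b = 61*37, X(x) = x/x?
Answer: -10474862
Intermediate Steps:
X(x) = 1
b = 2257
((-1944 - 1*2442) - 253)*(X(23) + b) = ((-1944 - 1*2442) - 253)*(1 + 2257) = ((-1944 - 2442) - 253)*2258 = (-4386 - 253)*2258 = -4639*2258 = -10474862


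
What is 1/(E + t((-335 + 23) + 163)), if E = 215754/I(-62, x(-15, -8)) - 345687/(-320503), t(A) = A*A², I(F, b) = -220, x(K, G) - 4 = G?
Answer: -3205030/10605215499521 ≈ -3.0221e-7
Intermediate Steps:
x(K, G) = 4 + G
t(A) = A³
E = -3139716051/3205030 (E = 215754/(-220) - 345687/(-320503) = 215754*(-1/220) - 345687*(-1/320503) = -9807/10 + 345687/320503 = -3139716051/3205030 ≈ -979.62)
1/(E + t((-335 + 23) + 163)) = 1/(-3139716051/3205030 + ((-335 + 23) + 163)³) = 1/(-3139716051/3205030 + (-312 + 163)³) = 1/(-3139716051/3205030 + (-149)³) = 1/(-3139716051/3205030 - 3307949) = 1/(-10605215499521/3205030) = -3205030/10605215499521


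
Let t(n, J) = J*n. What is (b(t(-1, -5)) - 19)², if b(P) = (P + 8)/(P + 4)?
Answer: 24964/81 ≈ 308.20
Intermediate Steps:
b(P) = (8 + P)/(4 + P)
(b(t(-1, -5)) - 19)² = ((8 - 5*(-1))/(4 - 5*(-1)) - 19)² = ((8 + 5)/(4 + 5) - 19)² = (13/9 - 19)² = (-158/9)² = 24964/81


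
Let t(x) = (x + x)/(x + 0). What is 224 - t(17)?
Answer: 222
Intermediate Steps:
t(x) = 2 (t(x) = (2*x)/x = 2)
224 - t(17) = 224 - 1*2 = 224 - 2 = 222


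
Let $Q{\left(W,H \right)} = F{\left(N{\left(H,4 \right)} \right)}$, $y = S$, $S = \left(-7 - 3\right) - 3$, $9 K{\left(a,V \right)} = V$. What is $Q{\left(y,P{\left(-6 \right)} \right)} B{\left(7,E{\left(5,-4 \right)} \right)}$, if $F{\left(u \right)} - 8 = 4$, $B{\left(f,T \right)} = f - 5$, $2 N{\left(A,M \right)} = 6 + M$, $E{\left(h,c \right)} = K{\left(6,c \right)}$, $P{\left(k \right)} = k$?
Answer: $24$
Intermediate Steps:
$K{\left(a,V \right)} = \frac{V}{9}$
$E{\left(h,c \right)} = \frac{c}{9}$
$N{\left(A,M \right)} = 3 + \frac{M}{2}$ ($N{\left(A,M \right)} = \frac{6 + M}{2} = 3 + \frac{M}{2}$)
$B{\left(f,T \right)} = -5 + f$ ($B{\left(f,T \right)} = f - 5 = -5 + f$)
$F{\left(u \right)} = 12$ ($F{\left(u \right)} = 8 + 4 = 12$)
$S = -13$ ($S = -10 - 3 = -13$)
$y = -13$
$Q{\left(W,H \right)} = 12$
$Q{\left(y,P{\left(-6 \right)} \right)} B{\left(7,E{\left(5,-4 \right)} \right)} = 12 \left(-5 + 7\right) = 12 \cdot 2 = 24$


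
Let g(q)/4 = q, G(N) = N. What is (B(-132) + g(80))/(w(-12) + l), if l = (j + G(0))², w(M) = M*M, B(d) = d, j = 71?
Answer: 188/5185 ≈ 0.036258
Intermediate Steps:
w(M) = M²
g(q) = 4*q
l = 5041 (l = (71 + 0)² = 71² = 5041)
(B(-132) + g(80))/(w(-12) + l) = (-132 + 4*80)/((-12)² + 5041) = (-132 + 320)/(144 + 5041) = 188/5185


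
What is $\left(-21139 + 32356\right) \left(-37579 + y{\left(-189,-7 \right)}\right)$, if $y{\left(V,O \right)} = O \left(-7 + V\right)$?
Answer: $-406133919$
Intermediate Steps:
$\left(-21139 + 32356\right) \left(-37579 + y{\left(-189,-7 \right)}\right) = \left(-21139 + 32356\right) \left(-37579 - 7 \left(-7 - 189\right)\right) = 11217 \left(-37579 - -1372\right) = 11217 \left(-37579 + 1372\right) = 11217 \left(-36207\right) = -406133919$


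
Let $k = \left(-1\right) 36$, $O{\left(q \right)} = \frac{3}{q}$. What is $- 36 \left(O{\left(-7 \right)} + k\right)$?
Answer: $\frac{9180}{7} \approx 1311.4$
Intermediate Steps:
$k = -36$
$- 36 \left(O{\left(-7 \right)} + k\right) = - 36 \left(\frac{3}{-7} - 36\right) = - 36 \left(3 \left(- \frac{1}{7}\right) - 36\right) = - 36 \left(- \frac{3}{7} - 36\right) = \left(-36\right) \left(- \frac{255}{7}\right) = \frac{9180}{7}$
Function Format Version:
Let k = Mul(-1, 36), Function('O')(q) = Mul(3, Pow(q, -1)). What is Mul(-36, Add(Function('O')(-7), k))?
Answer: Rational(9180, 7) ≈ 1311.4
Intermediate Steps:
k = -36
Mul(-36, Add(Function('O')(-7), k)) = Mul(-36, Add(Mul(3, Pow(-7, -1)), -36)) = Mul(-36, Add(Mul(3, Rational(-1, 7)), -36)) = Mul(-36, Add(Rational(-3, 7), -36)) = Mul(-36, Rational(-255, 7)) = Rational(9180, 7)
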